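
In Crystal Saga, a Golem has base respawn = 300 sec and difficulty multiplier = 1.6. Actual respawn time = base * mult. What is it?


Respawn time = base * multiplier
= 300 * 1.6
= 480.0 seconds

480.0 seconds


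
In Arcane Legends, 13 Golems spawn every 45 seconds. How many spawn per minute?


Spawns per minute = count * (60 / interval)
= 13 * (60 / 45)
= 13 * 1.3333
= 17.33

17.33 per minute


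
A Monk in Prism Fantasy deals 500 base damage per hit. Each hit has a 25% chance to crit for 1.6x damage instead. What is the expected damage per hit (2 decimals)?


E[dmg] = base * (1 + crit_chance * (crit_mult - 1))
cc as decimal = 25/100 = 0.25
cm - 1 = 1.6 - 1 = 0.6
Bonus factor = 0.25 * 0.6 = 0.15
Total multiplier = 1 + 0.15 = 1.15
Expected damage = 500 * 1.15 = 575.00

575.00 damage


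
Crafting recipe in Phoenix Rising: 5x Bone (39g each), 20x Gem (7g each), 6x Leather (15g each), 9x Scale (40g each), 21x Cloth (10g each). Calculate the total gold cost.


Cost breakdown:
  Bone: 5 * 39 = 195
  Gem: 20 * 7 = 140
  Leather: 6 * 15 = 90
  Scale: 9 * 40 = 360
  Cloth: 21 * 10 = 210
Total = 195 + 140 + 90 + 360 + 210 = 995

995 gold


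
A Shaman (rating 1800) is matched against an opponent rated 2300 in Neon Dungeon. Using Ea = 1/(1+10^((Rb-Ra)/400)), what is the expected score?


Elo expected score: Ea = 1/(1 + 10^((Rb-Ra)/400))
Rb - Ra = 2300 - 1800 = 500
(Rb-Ra)/400 = 500/400 = 1.25
10^1.25 = 17.782794
Ea = 1/(1 + 17.782794) = 1/18.782794 = 0.0532

0.0532


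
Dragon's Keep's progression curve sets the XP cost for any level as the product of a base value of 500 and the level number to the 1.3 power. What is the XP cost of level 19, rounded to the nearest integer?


XP = 500 * level^1.3
Substitute level = 19:
XP = 500 * 19^1.3
= 500 * 45.96
= 22980

22980 XP


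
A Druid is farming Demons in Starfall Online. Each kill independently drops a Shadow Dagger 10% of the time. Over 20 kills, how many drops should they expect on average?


Expected drops = kills * (drop_rate / 100)
= 20 * (10 / 100)
= 20 * 0.1
= 2.0

2.0 drops


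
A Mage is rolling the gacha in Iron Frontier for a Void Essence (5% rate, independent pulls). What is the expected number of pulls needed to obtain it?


Expected pulls for a geometric distribution = 1/p = 100 / rate%
= 100 / 5
= 20.0

20.0 pulls


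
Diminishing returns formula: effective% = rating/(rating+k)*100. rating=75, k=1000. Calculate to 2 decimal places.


effective% = rating / (rating + k) * 100
= 75 / (75 + 1000) * 100
= 75 / 1075 * 100
= 0.069767 * 100
= 6.98%

6.98%


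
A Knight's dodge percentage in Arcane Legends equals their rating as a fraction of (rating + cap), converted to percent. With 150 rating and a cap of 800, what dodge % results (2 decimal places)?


dodge% = 150 / (150 + 800) * 100
= 150 / 950 * 100
= 0.157895 * 100
= 15.79%

15.79%


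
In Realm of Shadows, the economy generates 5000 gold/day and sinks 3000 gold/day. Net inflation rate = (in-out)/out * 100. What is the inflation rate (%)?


Net gold = 5000 - 3000 = 2000
Inflation rate = net / sunk * 100 = 2000 / 3000 * 100
= 0.666667 * 100
= 66.67%

66.67%


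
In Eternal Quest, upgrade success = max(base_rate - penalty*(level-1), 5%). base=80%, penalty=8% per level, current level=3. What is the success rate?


raw_rate = 80 - 8 * (3 - 1)
= 80 - 8 * 2
= 80 - 16
= 64
Apply floor: max(64, 5) = 64%

64%


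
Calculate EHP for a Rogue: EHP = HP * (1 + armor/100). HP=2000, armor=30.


EHP = 2000 * (1 + 30/100)
= 2000 * (1 + 0.3)
= 2000 * 1.3
= 2600.0

2600.0 EHP


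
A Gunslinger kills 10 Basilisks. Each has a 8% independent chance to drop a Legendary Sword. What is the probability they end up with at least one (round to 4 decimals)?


P(at least one) = 1 - P(none) = 1 - (1-p)^n
p = 8/100 = 0.08
1 - p = 0.92
(1 - p)^10 = 0.92^10 = 0.434388
P(at least one) = 1 - 0.434388 = 0.5656

0.5656


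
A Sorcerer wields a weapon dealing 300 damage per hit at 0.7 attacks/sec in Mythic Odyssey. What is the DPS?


DPS = damage * attack_speed
= 300 * 0.7
= 210.0

210.0 DPS


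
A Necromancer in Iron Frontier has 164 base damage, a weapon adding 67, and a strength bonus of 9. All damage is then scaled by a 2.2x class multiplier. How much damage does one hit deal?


Sum base + weapon + str = 164 + 67 + 9 = 240
Multiply by 2.2:
240 * 2.2 = 528.0

528.0 damage


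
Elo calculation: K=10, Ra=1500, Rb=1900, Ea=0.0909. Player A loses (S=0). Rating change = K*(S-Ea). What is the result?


Elo update: delta = K * (S - Ea), where S = 0 (loses)
S - Ea = 0 - 0.0909 = -0.0909
Rating change = 10 * -0.0909
= -0.91

-0.91 rating points


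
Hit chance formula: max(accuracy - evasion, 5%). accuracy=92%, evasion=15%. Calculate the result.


accuracy - evasion = 92 - 15 = 77
Apply floor: max(77, 5) = 77
Hit chance = 77%

77%


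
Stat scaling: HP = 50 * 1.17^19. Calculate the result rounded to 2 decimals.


value = base * growth^level
= 50 * 1.17^19
= 50 * 19.748375
= 987.42

987.42 HP


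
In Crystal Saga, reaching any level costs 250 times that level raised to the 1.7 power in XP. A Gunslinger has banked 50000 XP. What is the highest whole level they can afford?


XP = 250 * level^1.7, so level = (XP / 250)^(1/1.7)
= (50000 / 250)^(1/1.7)
= 200.0^0.5882
= 22.5708
Floor: level = 22

level 22


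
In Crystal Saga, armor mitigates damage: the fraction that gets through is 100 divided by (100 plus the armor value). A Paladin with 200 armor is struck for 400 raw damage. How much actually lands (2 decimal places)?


actual = 400 * 100 / (100 + 200)
= 400 * 100 / 300
= 40000 / 300
= 133.33

133.33 damage


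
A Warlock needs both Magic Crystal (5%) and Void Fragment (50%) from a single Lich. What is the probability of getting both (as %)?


For independent events, P(both) = P(A) * P(B)
= 5% * 50%
= 250 / 100 %
= 2.5%

2.5%


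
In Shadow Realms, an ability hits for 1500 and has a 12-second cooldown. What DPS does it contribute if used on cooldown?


DPS = damage / cooldown
= 1500 / 12
= 125.00

125.00 DPS


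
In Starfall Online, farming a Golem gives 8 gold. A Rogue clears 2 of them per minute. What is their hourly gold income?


Gold per minute = 8 * 2 = 16
Gold per hour = 16 * 60 = 960

960 gold/hour


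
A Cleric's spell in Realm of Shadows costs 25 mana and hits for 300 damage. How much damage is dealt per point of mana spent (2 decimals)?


Efficiency = damage / mana
= 300 / 25
= 12.00

12.00 dmg/mana


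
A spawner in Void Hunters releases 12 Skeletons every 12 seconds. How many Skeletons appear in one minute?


Spawns per minute = count * (60 / interval)
= 12 * (60 / 12)
= 12 * 5.0
= 60.0

60.0 per minute


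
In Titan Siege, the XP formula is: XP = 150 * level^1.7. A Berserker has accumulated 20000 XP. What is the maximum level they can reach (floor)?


XP = 150 * level^1.7, so level = (XP / 150)^(1/1.7)
= (20000 / 150)^(1/1.7)
= 133.3333^0.5882
= 17.7813
Floor: level = 17

level 17


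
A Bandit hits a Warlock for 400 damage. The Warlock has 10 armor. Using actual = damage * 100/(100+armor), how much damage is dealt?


actual = 400 * 100 / (100 + 10)
= 400 * 100 / 110
= 40000 / 110
= 363.64

363.64 damage


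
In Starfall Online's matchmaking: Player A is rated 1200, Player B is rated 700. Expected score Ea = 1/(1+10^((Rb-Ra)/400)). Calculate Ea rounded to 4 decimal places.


Elo expected score: Ea = 1/(1 + 10^((Rb-Ra)/400))
Rb - Ra = 700 - 1200 = -500
(Rb-Ra)/400 = -500/400 = -1.25
10^-1.25 = 0.056234
Ea = 1/(1 + 0.056234) = 1/1.056234 = 0.9468

0.9468


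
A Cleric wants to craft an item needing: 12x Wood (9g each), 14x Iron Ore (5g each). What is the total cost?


Cost breakdown:
  Wood: 12 * 9 = 108
  Iron Ore: 14 * 5 = 70
Total = 108 + 70 = 178

178 gold


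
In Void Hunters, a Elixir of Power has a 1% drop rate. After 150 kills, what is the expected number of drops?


Expected drops = kills * (drop_rate / 100)
= 150 * (1 / 100)
= 150 * 0.01
= 1.5

1.5 drops


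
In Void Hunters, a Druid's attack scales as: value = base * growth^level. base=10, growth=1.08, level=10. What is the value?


value = base * growth^level
= 10 * 1.08^10
= 10 * 2.158925
= 21.59

21.59 attack


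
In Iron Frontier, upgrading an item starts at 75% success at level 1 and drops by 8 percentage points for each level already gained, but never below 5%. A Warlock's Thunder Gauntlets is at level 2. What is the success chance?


raw_rate = 75 - 8 * (2 - 1)
= 75 - 8 * 1
= 75 - 8
= 67
Apply floor: max(67, 5) = 67%

67%


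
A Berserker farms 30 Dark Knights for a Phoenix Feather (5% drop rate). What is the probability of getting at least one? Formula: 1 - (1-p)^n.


P(at least one) = 1 - P(none) = 1 - (1-p)^n
p = 5/100 = 0.05
1 - p = 0.95
(1 - p)^30 = 0.95^30 = 0.214639
P(at least one) = 1 - 0.214639 = 0.7854

0.7854


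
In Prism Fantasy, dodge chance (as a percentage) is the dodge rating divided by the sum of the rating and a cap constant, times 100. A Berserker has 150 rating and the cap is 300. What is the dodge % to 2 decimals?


dodge% = 150 / (150 + 300) * 100
= 150 / 450 * 100
= 0.333333 * 100
= 33.33%

33.33%


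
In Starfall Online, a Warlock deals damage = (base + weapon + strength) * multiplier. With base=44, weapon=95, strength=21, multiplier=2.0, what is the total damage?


Sum base + weapon + str = 44 + 95 + 21 = 160
Multiply by 2.0:
160 * 2.0 = 320.0

320.0 damage


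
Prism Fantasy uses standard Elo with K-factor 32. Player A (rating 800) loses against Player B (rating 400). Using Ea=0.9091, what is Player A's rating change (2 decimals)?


Elo update: delta = K * (S - Ea), where S = 0 (loses)
S - Ea = 0 - 0.9091 = -0.9091
Rating change = 32 * -0.9091
= -29.09

-29.09 rating points


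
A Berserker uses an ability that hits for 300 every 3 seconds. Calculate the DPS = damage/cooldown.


DPS = damage / cooldown
= 300 / 3
= 100.00

100.00 DPS


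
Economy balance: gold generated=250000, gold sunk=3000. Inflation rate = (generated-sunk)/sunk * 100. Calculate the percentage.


Net gold = 250000 - 3000 = 247000
Inflation rate = net / sunk * 100 = 247000 / 3000 * 100
= 82.333333 * 100
= 8233.33%

8233.33%


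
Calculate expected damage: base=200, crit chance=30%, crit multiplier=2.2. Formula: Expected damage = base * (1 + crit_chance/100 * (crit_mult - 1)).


E[dmg] = base * (1 + crit_chance * (crit_mult - 1))
cc as decimal = 30/100 = 0.3
cm - 1 = 2.2 - 1 = 1.2
Bonus factor = 0.3 * 1.2 = 0.36
Total multiplier = 1 + 0.36 = 1.36
Expected damage = 200 * 1.36 = 272.00

272.00 damage


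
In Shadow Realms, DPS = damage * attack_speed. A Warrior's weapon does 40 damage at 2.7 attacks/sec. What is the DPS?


DPS = damage * attack_speed
= 40 * 2.7
= 108.0

108.0 DPS


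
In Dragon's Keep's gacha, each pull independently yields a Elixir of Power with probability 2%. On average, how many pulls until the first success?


Expected pulls for a geometric distribution = 1/p = 100 / rate%
= 100 / 2
= 50.0

50.0 pulls


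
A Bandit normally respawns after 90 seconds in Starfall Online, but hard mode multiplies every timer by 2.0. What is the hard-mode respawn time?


Respawn time = base * multiplier
= 90 * 2.0
= 180.0 seconds

180.0 seconds


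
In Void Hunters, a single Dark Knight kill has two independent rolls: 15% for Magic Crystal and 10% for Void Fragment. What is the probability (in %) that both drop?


For independent events, P(both) = P(A) * P(B)
= 15% * 10%
= 150 / 100 %
= 1.5%

1.5%


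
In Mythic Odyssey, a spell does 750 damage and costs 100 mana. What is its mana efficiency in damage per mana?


Efficiency = damage / mana
= 750 / 100
= 7.50

7.50 dmg/mana


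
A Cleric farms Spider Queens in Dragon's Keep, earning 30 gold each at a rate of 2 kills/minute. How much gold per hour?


Gold per minute = 30 * 2 = 60
Gold per hour = 60 * 60 = 3600

3600 gold/hour


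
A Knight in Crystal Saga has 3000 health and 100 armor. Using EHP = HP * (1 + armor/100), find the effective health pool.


EHP = 3000 * (1 + 100/100)
= 3000 * (1 + 1.0)
= 3000 * 2.0
= 6000.0

6000.0 EHP


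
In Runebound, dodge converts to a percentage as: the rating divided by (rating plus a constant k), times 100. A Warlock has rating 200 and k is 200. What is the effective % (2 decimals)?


effective% = rating / (rating + k) * 100
= 200 / (200 + 200) * 100
= 200 / 400 * 100
= 0.5 * 100
= 50.00%

50.00%


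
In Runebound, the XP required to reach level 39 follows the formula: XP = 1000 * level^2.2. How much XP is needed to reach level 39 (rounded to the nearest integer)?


XP = 1000 * level^2.2
Substitute level = 39:
XP = 1000 * 39^2.2
= 1000 * 3164.7699
= 3164770

3164770 XP


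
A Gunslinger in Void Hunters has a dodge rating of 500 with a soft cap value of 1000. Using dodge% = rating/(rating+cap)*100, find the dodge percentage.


dodge% = 500 / (500 + 1000) * 100
= 500 / 1500 * 100
= 0.333333 * 100
= 33.33%

33.33%


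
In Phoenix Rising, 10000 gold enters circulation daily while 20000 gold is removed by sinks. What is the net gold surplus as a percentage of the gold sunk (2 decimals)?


Net gold = 10000 - 20000 = -10000
Inflation rate = net / sunk * 100 = -10000 / 20000 * 100
= -0.5 * 100
= -50.00%

-50.00%


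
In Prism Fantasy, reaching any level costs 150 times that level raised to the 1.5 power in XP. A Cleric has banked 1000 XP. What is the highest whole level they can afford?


XP = 150 * level^1.5, so level = (XP / 150)^(1/1.5)
= (1000 / 150)^(1/1.5)
= 6.6667^0.6667
= 3.5422
Floor: level = 3

level 3


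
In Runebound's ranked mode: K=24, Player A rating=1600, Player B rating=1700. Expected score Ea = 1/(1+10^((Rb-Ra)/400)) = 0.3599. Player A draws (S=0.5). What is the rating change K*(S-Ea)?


Elo update: delta = K * (S - Ea), where S = 0.5 (draws)
S - Ea = 0.5 - 0.3599 = 0.1401
Rating change = 24 * 0.1401
= 3.36

3.36 rating points


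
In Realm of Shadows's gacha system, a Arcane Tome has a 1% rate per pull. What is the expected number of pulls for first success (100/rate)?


Expected pulls for a geometric distribution = 1/p = 100 / rate%
= 100 / 1
= 100.0

100.0 pulls


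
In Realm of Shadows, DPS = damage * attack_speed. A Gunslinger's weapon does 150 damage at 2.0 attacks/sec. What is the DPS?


DPS = damage * attack_speed
= 150 * 2.0
= 300.0

300.0 DPS


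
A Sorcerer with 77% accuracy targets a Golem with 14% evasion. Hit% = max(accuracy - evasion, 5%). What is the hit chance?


accuracy - evasion = 77 - 14 = 63
Apply floor: max(63, 5) = 63
Hit chance = 63%

63%


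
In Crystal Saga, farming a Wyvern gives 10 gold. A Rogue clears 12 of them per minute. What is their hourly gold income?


Gold per minute = 10 * 12 = 120
Gold per hour = 120 * 60 = 7200

7200 gold/hour


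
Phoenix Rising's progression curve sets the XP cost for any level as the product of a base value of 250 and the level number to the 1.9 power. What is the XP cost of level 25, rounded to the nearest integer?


XP = 250 * level^1.9
Substitute level = 25:
XP = 250 * 25^1.9
= 250 * 452.9873
= 113247

113247 XP


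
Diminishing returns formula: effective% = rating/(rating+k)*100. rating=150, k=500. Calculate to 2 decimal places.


effective% = rating / (rating + k) * 100
= 150 / (150 + 500) * 100
= 150 / 650 * 100
= 0.230769 * 100
= 23.08%

23.08%


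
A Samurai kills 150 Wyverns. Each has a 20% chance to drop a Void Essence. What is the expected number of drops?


Expected drops = kills * (drop_rate / 100)
= 150 * (20 / 100)
= 150 * 0.2
= 30.0

30.0 drops


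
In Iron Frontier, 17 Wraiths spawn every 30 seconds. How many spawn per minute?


Spawns per minute = count * (60 / interval)
= 17 * (60 / 30)
= 17 * 2.0
= 34.0

34.0 per minute


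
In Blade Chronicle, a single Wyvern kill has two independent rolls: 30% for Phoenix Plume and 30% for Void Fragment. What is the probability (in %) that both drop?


For independent events, P(both) = P(A) * P(B)
= 30% * 30%
= 900 / 100 %
= 9.0%

9.0%


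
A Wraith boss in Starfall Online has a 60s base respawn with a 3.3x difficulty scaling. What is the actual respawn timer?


Respawn time = base * multiplier
= 60 * 3.3
= 198.0 seconds

198.0 seconds


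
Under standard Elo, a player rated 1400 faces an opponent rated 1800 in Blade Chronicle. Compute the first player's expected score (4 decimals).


Elo expected score: Ea = 1/(1 + 10^((Rb-Ra)/400))
Rb - Ra = 1800 - 1400 = 400
(Rb-Ra)/400 = 400/400 = 1.0
10^1.0 = 10.0
Ea = 1/(1 + 10.0) = 1/11.0 = 0.0909

0.0909


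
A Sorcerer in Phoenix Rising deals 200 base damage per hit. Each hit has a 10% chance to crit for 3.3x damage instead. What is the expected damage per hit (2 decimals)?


E[dmg] = base * (1 + crit_chance * (crit_mult - 1))
cc as decimal = 10/100 = 0.1
cm - 1 = 3.3 - 1 = 2.3
Bonus factor = 0.1 * 2.3 = 0.23
Total multiplier = 1 + 0.23 = 1.23
Expected damage = 200 * 1.23 = 246.00

246.00 damage


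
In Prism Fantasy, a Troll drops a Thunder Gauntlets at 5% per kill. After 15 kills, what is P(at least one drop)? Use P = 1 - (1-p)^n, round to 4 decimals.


P(at least one) = 1 - P(none) = 1 - (1-p)^n
p = 5/100 = 0.05
1 - p = 0.95
(1 - p)^15 = 0.95^15 = 0.463291
P(at least one) = 1 - 0.463291 = 0.5367

0.5367


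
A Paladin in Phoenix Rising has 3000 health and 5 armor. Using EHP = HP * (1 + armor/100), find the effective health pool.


EHP = 3000 * (1 + 5/100)
= 3000 * (1 + 0.05)
= 3000 * 1.05
= 3150.0

3150.0 EHP


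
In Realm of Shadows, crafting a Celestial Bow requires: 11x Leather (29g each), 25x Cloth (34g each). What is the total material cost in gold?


Cost breakdown:
  Leather: 11 * 29 = 319
  Cloth: 25 * 34 = 850
Total = 319 + 850 = 1169

1169 gold


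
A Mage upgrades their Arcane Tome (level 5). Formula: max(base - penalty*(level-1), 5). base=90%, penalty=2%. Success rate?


raw_rate = 90 - 2 * (5 - 1)
= 90 - 2 * 4
= 90 - 8
= 82
Apply floor: max(82, 5) = 82%

82%


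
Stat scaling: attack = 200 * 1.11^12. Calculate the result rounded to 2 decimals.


value = base * growth^level
= 200 * 1.11^12
= 200 * 3.498451
= 699.69

699.69 attack


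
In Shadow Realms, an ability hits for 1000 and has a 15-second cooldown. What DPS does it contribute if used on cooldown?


DPS = damage / cooldown
= 1000 / 15
= 66.67

66.67 DPS


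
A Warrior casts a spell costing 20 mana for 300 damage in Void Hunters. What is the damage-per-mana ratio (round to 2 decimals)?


Efficiency = damage / mana
= 300 / 20
= 15.00

15.00 dmg/mana


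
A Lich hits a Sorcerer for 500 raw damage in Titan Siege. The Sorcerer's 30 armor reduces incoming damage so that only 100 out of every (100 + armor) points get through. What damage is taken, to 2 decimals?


actual = 500 * 100 / (100 + 30)
= 500 * 100 / 130
= 50000 / 130
= 384.62

384.62 damage


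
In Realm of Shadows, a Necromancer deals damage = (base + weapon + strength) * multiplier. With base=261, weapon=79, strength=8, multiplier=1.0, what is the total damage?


Sum base + weapon + str = 261 + 79 + 8 = 348
Multiply by 1.0:
348 * 1.0 = 348.0

348.0 damage


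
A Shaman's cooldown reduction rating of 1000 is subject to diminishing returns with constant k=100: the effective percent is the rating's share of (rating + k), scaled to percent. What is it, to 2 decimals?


effective% = rating / (rating + k) * 100
= 1000 / (1000 + 100) * 100
= 1000 / 1100 * 100
= 0.909091 * 100
= 90.91%

90.91%


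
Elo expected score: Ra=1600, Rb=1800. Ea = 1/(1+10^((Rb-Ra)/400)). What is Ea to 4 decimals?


Elo expected score: Ea = 1/(1 + 10^((Rb-Ra)/400))
Rb - Ra = 1800 - 1600 = 200
(Rb-Ra)/400 = 200/400 = 0.5
10^0.5 = 3.162278
Ea = 1/(1 + 3.162278) = 1/4.162278 = 0.2403

0.2403


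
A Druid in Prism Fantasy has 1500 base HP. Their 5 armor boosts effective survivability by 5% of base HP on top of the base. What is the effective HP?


EHP = 1500 * (1 + 5/100)
= 1500 * (1 + 0.05)
= 1500 * 1.05
= 1575.0

1575.0 EHP


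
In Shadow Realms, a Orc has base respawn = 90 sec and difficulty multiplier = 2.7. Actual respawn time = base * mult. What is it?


Respawn time = base * multiplier
= 90 * 2.7
= 243.0 seconds

243.0 seconds


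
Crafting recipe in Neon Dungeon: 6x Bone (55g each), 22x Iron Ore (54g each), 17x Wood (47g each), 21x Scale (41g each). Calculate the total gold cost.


Cost breakdown:
  Bone: 6 * 55 = 330
  Iron Ore: 22 * 54 = 1188
  Wood: 17 * 47 = 799
  Scale: 21 * 41 = 861
Total = 330 + 1188 + 799 + 861 = 3178

3178 gold


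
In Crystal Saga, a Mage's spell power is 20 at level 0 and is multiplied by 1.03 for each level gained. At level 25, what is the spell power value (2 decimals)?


value = base * growth^level
= 20 * 1.03^25
= 20 * 2.093778
= 41.88

41.88 spell power


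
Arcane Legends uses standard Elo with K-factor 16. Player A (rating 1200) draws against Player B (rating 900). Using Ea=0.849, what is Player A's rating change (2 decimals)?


Elo update: delta = K * (S - Ea), where S = 0.5 (draws)
S - Ea = 0.5 - 0.849 = -0.349
Rating change = 16 * -0.349
= -5.58

-5.58 rating points


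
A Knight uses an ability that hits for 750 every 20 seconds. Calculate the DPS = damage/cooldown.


DPS = damage / cooldown
= 750 / 20
= 37.50

37.50 DPS


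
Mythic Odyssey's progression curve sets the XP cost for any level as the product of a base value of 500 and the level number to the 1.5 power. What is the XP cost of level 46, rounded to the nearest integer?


XP = 500 * level^1.5
Substitute level = 46:
XP = 500 * 46^1.5
= 500 * 311.9872
= 155994

155994 XP


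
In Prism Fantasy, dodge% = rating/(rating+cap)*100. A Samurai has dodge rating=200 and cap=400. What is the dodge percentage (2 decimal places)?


dodge% = 200 / (200 + 400) * 100
= 200 / 600 * 100
= 0.333333 * 100
= 33.33%

33.33%


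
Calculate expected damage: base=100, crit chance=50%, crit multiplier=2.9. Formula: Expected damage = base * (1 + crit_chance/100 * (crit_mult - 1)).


E[dmg] = base * (1 + crit_chance * (crit_mult - 1))
cc as decimal = 50/100 = 0.5
cm - 1 = 2.9 - 1 = 1.9
Bonus factor = 0.5 * 1.9 = 0.95
Total multiplier = 1 + 0.95 = 1.95
Expected damage = 100 * 1.95 = 195.00

195.00 damage


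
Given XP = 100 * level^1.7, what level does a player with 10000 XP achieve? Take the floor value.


XP = 100 * level^1.7, so level = (XP / 100)^(1/1.7)
= (10000 / 100)^(1/1.7)
= 100.0^0.5882
= 15.0131
Floor: level = 15

level 15


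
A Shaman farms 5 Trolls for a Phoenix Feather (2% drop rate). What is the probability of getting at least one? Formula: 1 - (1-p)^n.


P(at least one) = 1 - P(none) = 1 - (1-p)^n
p = 2/100 = 0.02
1 - p = 0.98
(1 - p)^5 = 0.98^5 = 0.903921
P(at least one) = 1 - 0.903921 = 0.0961

0.0961


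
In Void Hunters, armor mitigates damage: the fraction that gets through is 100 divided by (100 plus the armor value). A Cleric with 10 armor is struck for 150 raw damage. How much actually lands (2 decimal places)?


actual = 150 * 100 / (100 + 10)
= 150 * 100 / 110
= 15000 / 110
= 136.36

136.36 damage


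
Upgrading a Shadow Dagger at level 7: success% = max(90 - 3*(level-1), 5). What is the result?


raw_rate = 90 - 3 * (7 - 1)
= 90 - 3 * 6
= 90 - 18
= 72
Apply floor: max(72, 5) = 72%

72%


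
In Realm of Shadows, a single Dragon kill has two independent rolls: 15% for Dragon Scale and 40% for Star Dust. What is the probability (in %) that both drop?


For independent events, P(both) = P(A) * P(B)
= 15% * 40%
= 600 / 100 %
= 6.0%

6.0%


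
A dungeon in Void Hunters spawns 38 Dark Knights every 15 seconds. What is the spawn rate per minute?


Spawns per minute = count * (60 / interval)
= 38 * (60 / 15)
= 38 * 4.0
= 152.0

152.0 per minute


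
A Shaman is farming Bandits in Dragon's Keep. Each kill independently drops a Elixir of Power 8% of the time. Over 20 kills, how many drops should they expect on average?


Expected drops = kills * (drop_rate / 100)
= 20 * (8 / 100)
= 20 * 0.08
= 1.6

1.6 drops


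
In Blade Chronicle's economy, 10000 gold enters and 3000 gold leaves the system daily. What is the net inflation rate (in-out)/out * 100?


Net gold = 10000 - 3000 = 7000
Inflation rate = net / sunk * 100 = 7000 / 3000 * 100
= 2.333333 * 100
= 233.33%

233.33%


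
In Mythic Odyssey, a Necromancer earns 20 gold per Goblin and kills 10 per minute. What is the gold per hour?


Gold per minute = 20 * 10 = 200
Gold per hour = 200 * 60 = 12000

12000 gold/hour


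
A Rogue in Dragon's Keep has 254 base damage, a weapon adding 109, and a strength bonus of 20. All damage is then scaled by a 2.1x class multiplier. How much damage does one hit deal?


Sum base + weapon + str = 254 + 109 + 20 = 383
Multiply by 2.1:
383 * 2.1 = 804.3

804.3 damage


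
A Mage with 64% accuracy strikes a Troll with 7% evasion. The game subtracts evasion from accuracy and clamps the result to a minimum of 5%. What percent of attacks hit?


accuracy - evasion = 64 - 7 = 57
Apply floor: max(57, 5) = 57
Hit chance = 57%

57%


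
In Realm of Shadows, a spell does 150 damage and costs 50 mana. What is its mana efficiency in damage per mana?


Efficiency = damage / mana
= 150 / 50
= 3.00

3.00 dmg/mana


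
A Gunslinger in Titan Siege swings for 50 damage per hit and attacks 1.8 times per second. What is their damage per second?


DPS = damage * attack_speed
= 50 * 1.8
= 90.0

90.0 DPS


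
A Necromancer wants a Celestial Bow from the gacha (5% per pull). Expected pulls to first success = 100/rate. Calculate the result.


Expected pulls for a geometric distribution = 1/p = 100 / rate%
= 100 / 5
= 20.0

20.0 pulls


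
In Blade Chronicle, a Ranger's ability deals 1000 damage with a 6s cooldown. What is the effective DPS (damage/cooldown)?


DPS = damage / cooldown
= 1000 / 6
= 166.67

166.67 DPS


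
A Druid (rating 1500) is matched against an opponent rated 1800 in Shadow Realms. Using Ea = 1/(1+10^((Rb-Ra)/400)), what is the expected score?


Elo expected score: Ea = 1/(1 + 10^((Rb-Ra)/400))
Rb - Ra = 1800 - 1500 = 300
(Rb-Ra)/400 = 300/400 = 0.75
10^0.75 = 5.623413
Ea = 1/(1 + 5.623413) = 1/6.623413 = 0.1510

0.1510


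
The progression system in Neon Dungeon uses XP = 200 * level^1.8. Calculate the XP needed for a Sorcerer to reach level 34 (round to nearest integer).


XP = 200 * level^1.8
Substitute level = 34:
XP = 200 * 34^1.8
= 200 * 571.0341
= 114207

114207 XP


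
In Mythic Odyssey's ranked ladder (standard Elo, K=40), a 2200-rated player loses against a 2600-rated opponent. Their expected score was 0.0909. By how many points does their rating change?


Elo update: delta = K * (S - Ea), where S = 0 (loses)
S - Ea = 0 - 0.0909 = -0.0909
Rating change = 40 * -0.0909
= -3.64

-3.64 rating points


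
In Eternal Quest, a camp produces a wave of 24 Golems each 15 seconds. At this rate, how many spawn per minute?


Spawns per minute = count * (60 / interval)
= 24 * (60 / 15)
= 24 * 4.0
= 96.0

96.0 per minute


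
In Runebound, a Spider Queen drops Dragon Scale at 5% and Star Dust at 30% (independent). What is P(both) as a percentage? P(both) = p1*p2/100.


For independent events, P(both) = P(A) * P(B)
= 5% * 30%
= 150 / 100 %
= 1.5%

1.5%


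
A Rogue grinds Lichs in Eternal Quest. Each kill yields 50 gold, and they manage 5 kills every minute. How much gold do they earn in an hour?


Gold per minute = 50 * 5 = 250
Gold per hour = 250 * 60 = 15000

15000 gold/hour


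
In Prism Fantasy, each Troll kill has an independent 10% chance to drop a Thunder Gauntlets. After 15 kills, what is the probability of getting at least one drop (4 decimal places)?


P(at least one) = 1 - P(none) = 1 - (1-p)^n
p = 10/100 = 0.1
1 - p = 0.9
(1 - p)^15 = 0.9^15 = 0.205891
P(at least one) = 1 - 0.205891 = 0.7941

0.7941


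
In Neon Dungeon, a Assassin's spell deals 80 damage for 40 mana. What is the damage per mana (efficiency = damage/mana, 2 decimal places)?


Efficiency = damage / mana
= 80 / 40
= 2.00

2.00 dmg/mana


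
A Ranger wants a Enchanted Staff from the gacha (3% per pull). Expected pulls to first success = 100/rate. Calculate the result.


Expected pulls for a geometric distribution = 1/p = 100 / rate%
= 100 / 3
= 33.33

33.33 pulls


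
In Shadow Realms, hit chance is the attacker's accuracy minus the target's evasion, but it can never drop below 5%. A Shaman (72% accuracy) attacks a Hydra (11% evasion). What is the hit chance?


accuracy - evasion = 72 - 11 = 61
Apply floor: max(61, 5) = 61
Hit chance = 61%

61%


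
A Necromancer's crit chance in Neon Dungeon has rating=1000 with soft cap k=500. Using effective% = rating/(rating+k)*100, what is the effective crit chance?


effective% = rating / (rating + k) * 100
= 1000 / (1000 + 500) * 100
= 1000 / 1500 * 100
= 0.666667 * 100
= 66.67%

66.67%


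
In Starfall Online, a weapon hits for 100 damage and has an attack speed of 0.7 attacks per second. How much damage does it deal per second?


DPS = damage * attack_speed
= 100 * 0.7
= 70.0

70.0 DPS


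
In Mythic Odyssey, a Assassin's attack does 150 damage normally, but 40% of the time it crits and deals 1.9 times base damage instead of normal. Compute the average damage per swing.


E[dmg] = base * (1 + crit_chance * (crit_mult - 1))
cc as decimal = 40/100 = 0.4
cm - 1 = 1.9 - 1 = 0.9
Bonus factor = 0.4 * 0.9 = 0.36
Total multiplier = 1 + 0.36 = 1.36
Expected damage = 150 * 1.36 = 204.00

204.00 damage


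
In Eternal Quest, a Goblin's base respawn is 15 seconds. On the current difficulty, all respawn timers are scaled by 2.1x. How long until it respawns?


Respawn time = base * multiplier
= 15 * 2.1
= 31.5 seconds

31.5 seconds


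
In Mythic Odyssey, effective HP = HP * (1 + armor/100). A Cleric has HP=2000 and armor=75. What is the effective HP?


EHP = 2000 * (1 + 75/100)
= 2000 * (1 + 0.75)
= 2000 * 1.75
= 3500.0

3500.0 EHP


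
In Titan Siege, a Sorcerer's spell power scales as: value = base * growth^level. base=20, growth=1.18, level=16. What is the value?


value = base * growth^level
= 20 * 1.18^16
= 20 * 14.129023
= 282.58

282.58 spell power


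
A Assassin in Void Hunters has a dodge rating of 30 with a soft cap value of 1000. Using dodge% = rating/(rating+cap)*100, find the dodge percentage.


dodge% = 30 / (30 + 1000) * 100
= 30 / 1030 * 100
= 0.029126 * 100
= 2.91%

2.91%


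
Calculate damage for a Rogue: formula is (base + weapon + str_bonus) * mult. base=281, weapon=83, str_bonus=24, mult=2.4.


Sum base + weapon + str = 281 + 83 + 24 = 388
Multiply by 2.4:
388 * 2.4 = 931.2

931.2 damage


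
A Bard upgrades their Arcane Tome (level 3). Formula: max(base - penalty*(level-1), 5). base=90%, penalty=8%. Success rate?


raw_rate = 90 - 8 * (3 - 1)
= 90 - 8 * 2
= 90 - 16
= 74
Apply floor: max(74, 5) = 74%

74%


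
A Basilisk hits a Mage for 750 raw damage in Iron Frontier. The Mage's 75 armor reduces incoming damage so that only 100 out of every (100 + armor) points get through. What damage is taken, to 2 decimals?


actual = 750 * 100 / (100 + 75)
= 750 * 100 / 175
= 75000 / 175
= 428.57

428.57 damage


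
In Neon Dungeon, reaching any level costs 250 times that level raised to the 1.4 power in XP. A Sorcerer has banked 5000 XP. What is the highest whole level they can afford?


XP = 250 * level^1.4, so level = (XP / 250)^(1/1.4)
= (5000 / 250)^(1/1.4)
= 20.0^0.7143
= 8.4978
Floor: level = 8

level 8


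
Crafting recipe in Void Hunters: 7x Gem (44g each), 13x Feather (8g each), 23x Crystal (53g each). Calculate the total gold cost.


Cost breakdown:
  Gem: 7 * 44 = 308
  Feather: 13 * 8 = 104
  Crystal: 23 * 53 = 1219
Total = 308 + 104 + 1219 = 1631

1631 gold


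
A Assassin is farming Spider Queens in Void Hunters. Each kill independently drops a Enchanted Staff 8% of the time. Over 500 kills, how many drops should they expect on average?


Expected drops = kills * (drop_rate / 100)
= 500 * (8 / 100)
= 500 * 0.08
= 40.0

40.0 drops


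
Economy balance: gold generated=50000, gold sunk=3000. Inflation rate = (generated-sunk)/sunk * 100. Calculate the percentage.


Net gold = 50000 - 3000 = 47000
Inflation rate = net / sunk * 100 = 47000 / 3000 * 100
= 15.666667 * 100
= 1566.67%

1566.67%


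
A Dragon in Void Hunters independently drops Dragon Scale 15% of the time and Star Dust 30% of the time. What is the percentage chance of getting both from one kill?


For independent events, P(both) = P(A) * P(B)
= 15% * 30%
= 450 / 100 %
= 4.5%

4.5%


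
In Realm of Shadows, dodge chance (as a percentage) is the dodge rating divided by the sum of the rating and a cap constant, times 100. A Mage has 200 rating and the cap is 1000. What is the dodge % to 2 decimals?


dodge% = 200 / (200 + 1000) * 100
= 200 / 1200 * 100
= 0.166667 * 100
= 16.67%

16.67%


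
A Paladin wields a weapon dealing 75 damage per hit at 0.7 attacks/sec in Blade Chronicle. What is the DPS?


DPS = damage * attack_speed
= 75 * 0.7
= 52.5

52.5 DPS


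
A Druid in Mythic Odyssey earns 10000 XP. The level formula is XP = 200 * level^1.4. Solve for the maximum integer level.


XP = 200 * level^1.4, so level = (XP / 200)^(1/1.4)
= (10000 / 200)^(1/1.4)
= 50.0^0.7143
= 16.3512
Floor: level = 16

level 16


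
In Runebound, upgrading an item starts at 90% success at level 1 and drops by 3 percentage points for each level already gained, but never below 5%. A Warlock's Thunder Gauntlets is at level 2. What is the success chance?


raw_rate = 90 - 3 * (2 - 1)
= 90 - 3 * 1
= 90 - 3
= 87
Apply floor: max(87, 5) = 87%

87%


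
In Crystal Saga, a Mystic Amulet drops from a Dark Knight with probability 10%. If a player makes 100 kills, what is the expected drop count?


Expected drops = kills * (drop_rate / 100)
= 100 * (10 / 100)
= 100 * 0.1
= 10.0

10.0 drops


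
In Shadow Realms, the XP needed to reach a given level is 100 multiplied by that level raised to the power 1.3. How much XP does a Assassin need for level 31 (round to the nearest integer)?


XP = 100 * level^1.3
Substitute level = 31:
XP = 100 * 31^1.3
= 100 * 86.8501
= 8685

8685 XP


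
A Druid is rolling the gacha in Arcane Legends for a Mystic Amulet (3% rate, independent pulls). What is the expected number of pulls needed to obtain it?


Expected pulls for a geometric distribution = 1/p = 100 / rate%
= 100 / 3
= 33.33

33.33 pulls


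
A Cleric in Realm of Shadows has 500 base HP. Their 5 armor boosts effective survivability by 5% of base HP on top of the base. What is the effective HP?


EHP = 500 * (1 + 5/100)
= 500 * (1 + 0.05)
= 500 * 1.05
= 525.0

525.0 EHP


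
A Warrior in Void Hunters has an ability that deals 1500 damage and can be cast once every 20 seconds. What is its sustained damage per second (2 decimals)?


DPS = damage / cooldown
= 1500 / 20
= 75.00

75.00 DPS


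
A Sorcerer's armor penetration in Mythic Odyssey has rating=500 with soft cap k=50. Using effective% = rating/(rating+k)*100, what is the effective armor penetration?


effective% = rating / (rating + k) * 100
= 500 / (500 + 50) * 100
= 500 / 550 * 100
= 0.909091 * 100
= 90.91%

90.91%


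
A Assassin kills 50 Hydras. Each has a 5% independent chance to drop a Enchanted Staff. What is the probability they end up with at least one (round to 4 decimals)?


P(at least one) = 1 - P(none) = 1 - (1-p)^n
p = 5/100 = 0.05
1 - p = 0.95
(1 - p)^50 = 0.95^50 = 0.076945
P(at least one) = 1 - 0.076945 = 0.9231

0.9231


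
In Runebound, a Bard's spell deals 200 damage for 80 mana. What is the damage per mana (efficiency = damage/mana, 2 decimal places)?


Efficiency = damage / mana
= 200 / 80
= 2.50

2.50 dmg/mana


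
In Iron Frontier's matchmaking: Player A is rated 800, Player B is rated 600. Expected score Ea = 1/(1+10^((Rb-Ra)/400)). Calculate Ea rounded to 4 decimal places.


Elo expected score: Ea = 1/(1 + 10^((Rb-Ra)/400))
Rb - Ra = 600 - 800 = -200
(Rb-Ra)/400 = -200/400 = -0.5
10^-0.5 = 0.316228
Ea = 1/(1 + 0.316228) = 1/1.316228 = 0.7597

0.7597


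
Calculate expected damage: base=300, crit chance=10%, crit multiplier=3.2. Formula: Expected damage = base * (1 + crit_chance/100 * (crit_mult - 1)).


E[dmg] = base * (1 + crit_chance * (crit_mult - 1))
cc as decimal = 10/100 = 0.1
cm - 1 = 3.2 - 1 = 2.2
Bonus factor = 0.1 * 2.2 = 0.22
Total multiplier = 1 + 0.22 = 1.22
Expected damage = 300 * 1.22 = 366.00

366.00 damage


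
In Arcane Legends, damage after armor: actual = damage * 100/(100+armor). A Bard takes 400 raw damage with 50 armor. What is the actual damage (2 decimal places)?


actual = 400 * 100 / (100 + 50)
= 400 * 100 / 150
= 40000 / 150
= 266.67

266.67 damage


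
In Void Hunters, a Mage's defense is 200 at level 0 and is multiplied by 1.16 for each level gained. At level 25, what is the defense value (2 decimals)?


value = base * growth^level
= 200 * 1.16^25
= 200 * 40.874244
= 8174.85

8174.85 defense


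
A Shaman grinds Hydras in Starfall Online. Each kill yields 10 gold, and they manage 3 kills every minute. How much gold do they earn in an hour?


Gold per minute = 10 * 3 = 30
Gold per hour = 30 * 60 = 1800

1800 gold/hour


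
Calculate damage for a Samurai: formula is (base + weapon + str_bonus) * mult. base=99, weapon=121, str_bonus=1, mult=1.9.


Sum base + weapon + str = 99 + 121 + 1 = 221
Multiply by 1.9:
221 * 1.9 = 419.9

419.9 damage


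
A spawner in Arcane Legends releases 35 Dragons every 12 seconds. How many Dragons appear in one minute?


Spawns per minute = count * (60 / interval)
= 35 * (60 / 12)
= 35 * 5.0
= 175.0

175.0 per minute


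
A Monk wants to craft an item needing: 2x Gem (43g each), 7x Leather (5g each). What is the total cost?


Cost breakdown:
  Gem: 2 * 43 = 86
  Leather: 7 * 5 = 35
Total = 86 + 35 = 121

121 gold


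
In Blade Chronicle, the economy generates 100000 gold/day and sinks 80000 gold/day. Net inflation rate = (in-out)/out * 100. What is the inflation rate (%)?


Net gold = 100000 - 80000 = 20000
Inflation rate = net / sunk * 100 = 20000 / 80000 * 100
= 0.25 * 100
= 25.00%

25.00%


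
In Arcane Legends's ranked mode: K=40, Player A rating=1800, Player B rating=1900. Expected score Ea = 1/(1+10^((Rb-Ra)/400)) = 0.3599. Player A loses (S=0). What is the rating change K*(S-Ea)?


Elo update: delta = K * (S - Ea), where S = 0 (loses)
S - Ea = 0 - 0.3599 = -0.3599
Rating change = 40 * -0.3599
= -14.40

-14.40 rating points


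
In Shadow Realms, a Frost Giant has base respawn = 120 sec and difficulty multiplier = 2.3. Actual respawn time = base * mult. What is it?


Respawn time = base * multiplier
= 120 * 2.3
= 276.0 seconds

276.0 seconds


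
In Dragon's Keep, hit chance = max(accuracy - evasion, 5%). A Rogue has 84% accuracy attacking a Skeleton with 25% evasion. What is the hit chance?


accuracy - evasion = 84 - 25 = 59
Apply floor: max(59, 5) = 59
Hit chance = 59%

59%


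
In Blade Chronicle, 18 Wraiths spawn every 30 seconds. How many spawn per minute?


Spawns per minute = count * (60 / interval)
= 18 * (60 / 30)
= 18 * 2.0
= 36.0

36.0 per minute


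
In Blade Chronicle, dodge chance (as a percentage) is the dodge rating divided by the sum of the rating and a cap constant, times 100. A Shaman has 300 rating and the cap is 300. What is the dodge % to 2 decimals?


dodge% = 300 / (300 + 300) * 100
= 300 / 600 * 100
= 0.5 * 100
= 50.00%

50.00%


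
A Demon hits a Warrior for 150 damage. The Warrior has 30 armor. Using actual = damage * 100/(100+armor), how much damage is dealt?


actual = 150 * 100 / (100 + 30)
= 150 * 100 / 130
= 15000 / 130
= 115.38

115.38 damage
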